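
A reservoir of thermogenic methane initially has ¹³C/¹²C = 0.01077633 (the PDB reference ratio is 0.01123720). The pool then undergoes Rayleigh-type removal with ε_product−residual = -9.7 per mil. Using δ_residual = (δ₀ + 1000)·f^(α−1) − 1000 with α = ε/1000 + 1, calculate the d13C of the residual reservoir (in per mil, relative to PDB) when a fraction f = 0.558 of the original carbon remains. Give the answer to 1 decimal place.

δ₀ = (0.01077633/0.01123720 − 1)×1000 = (0.958987 − 1)×1000 = -41.013 per mil
α − 1 = ε/1000 = -0.0097
f^(α−1) = 0.558^(-0.0097) = 1.005675
δ_res = (-41.013 + 1000) × 1.005675 − 1000 = 964.429 − 1000 = -35.57 per mil

-35.6 per mil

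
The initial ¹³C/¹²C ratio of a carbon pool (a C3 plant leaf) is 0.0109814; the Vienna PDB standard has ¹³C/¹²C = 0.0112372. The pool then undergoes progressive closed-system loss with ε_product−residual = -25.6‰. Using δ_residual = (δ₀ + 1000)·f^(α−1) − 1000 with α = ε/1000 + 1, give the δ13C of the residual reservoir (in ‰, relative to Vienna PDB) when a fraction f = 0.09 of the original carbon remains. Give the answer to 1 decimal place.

39.4‰

δ₀ = (0.0109814/0.0112372 − 1)×1000 = (0.977236 − 1)×1000 = -22.764‰
α − 1 = ε/1000 = -0.0256
f^(α−1) = 0.09^(-0.0256) = 1.063583
δ_res = (-22.764 + 1000) × 1.063583 − 1000 = 1039.372 − 1000 = 39.37‰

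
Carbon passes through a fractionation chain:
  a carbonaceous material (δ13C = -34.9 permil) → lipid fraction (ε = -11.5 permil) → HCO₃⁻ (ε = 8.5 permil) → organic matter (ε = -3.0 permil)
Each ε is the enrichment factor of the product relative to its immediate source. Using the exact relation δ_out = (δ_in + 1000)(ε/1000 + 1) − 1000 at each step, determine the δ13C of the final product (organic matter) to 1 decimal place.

-40.8 permil

step 1: δ = (-34.90 + 1000)·(-11.5/1000 + 1) − 1000 = -46.00 permil
step 2: δ = (-46.00 + 1000)·(8.5/1000 + 1) − 1000 = -37.89 permil
step 3: δ = (-37.89 + 1000)·(-3.0/1000 + 1) − 1000 = -40.78 permil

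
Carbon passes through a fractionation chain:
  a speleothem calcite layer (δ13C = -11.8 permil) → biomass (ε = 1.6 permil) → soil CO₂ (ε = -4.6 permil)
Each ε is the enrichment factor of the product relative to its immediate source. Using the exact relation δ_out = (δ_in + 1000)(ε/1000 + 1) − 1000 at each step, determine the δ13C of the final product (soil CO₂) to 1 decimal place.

-14.8 permil

step 1: δ = (-11.80 + 1000)·(1.6/1000 + 1) − 1000 = -10.22 permil
step 2: δ = (-10.22 + 1000)·(-4.6/1000 + 1) − 1000 = -14.77 permil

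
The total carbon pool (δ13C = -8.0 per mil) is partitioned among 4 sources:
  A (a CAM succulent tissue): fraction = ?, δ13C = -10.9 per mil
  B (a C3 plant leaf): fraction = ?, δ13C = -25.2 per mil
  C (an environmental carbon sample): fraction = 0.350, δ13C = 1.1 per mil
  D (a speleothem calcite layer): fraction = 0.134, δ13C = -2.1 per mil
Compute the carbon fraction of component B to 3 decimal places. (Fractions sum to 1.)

Let f_B and f_A be the unknown fractions; fractions sum to 1 so f_B + f_A = 0.516.
Mass balance: Σ fᵢ·δᵢ = δ_bulk ⇒ f_B·(-25.2) + f_A·(-10.9) = -8.0 − (0.104) = -8.104
Substitute f_A = 0.516 − f_B:
f_B·(-25.2 − -10.9) = -8.104 − 0.516×(-10.9) = -2.479
f_B = -2.479 / -14.3 = 0.1734

0.173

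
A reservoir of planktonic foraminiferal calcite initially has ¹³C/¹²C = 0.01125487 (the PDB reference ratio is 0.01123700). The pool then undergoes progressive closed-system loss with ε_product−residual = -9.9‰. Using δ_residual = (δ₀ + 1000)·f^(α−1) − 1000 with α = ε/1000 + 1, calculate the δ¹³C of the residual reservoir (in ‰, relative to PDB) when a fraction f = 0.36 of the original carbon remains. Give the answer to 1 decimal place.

11.8‰

δ₀ = (0.01125487/0.01123700 − 1)×1000 = (1.001590 − 1)×1000 = 1.590‰
α − 1 = ε/1000 = -0.0099
f^(α−1) = 0.36^(-0.0099) = 1.010166
δ_res = (1.590 + 1000) × 1.010166 − 1000 = 1011.772 − 1000 = 11.77‰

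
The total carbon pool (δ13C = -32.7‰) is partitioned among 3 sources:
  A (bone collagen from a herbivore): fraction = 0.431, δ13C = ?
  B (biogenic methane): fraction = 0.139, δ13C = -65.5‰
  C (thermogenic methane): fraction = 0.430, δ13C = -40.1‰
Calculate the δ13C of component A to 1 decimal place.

Isotope mass balance: δ_bulk = Σ fᵢ·δᵢ.
-32.7 = 0.431×δ_A + 0.139×(-65.5) + 0.430×(-40.1)
0.431·δ_A = -32.7 − (-26.348) = -6.352
δ_A = -6.352 / 0.431 = -14.74‰

-14.7‰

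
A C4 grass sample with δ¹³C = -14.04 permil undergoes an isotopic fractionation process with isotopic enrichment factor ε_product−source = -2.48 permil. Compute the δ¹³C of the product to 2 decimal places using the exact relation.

Exactly, δ_product = (δ_source + 1000)·(ε/1000 + 1) − 1000.
δ_product = (-14.04 + 1000) × (-2.48/1000 + 1) − 1000
δ_product = -16.485 permil

-16.49 permil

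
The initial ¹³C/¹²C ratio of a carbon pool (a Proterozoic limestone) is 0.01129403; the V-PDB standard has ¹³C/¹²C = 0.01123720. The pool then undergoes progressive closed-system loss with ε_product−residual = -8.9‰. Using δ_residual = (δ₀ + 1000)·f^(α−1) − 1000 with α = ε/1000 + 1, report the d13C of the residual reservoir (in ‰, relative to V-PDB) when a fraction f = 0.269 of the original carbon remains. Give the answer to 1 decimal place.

16.9‰

δ₀ = (0.01129403/0.01123720 − 1)×1000 = (1.005057 − 1)×1000 = 5.057‰
α − 1 = ε/1000 = -0.0089
f^(α−1) = 0.269^(-0.0089) = 1.011755
δ_res = (5.057 + 1000) × 1.011755 − 1000 = 1016.871 − 1000 = 16.87‰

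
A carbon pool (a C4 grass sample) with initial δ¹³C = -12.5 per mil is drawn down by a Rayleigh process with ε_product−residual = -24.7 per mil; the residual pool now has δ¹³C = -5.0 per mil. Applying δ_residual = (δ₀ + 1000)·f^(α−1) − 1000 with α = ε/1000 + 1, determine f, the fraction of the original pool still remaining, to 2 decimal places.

0.74

α − 1 = ε/1000 = -0.0247
(δ_res + 1000)/(δ₀ + 1000) = (-5.0 + 1000)/(-12.5 + 1000) = 995.0/987.5 = 1.007595
f = 1.007595^(1/-0.0247) = exp(ln(1.007595)/-0.0247) = exp(0.00757/-0.0247)
f = exp(-0.3063) = 0.7361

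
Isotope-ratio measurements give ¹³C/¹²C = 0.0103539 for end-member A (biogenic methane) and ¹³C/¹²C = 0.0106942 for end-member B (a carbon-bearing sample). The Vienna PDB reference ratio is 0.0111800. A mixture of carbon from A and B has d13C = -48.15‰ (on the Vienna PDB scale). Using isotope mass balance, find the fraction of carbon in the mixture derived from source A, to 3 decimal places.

δ_A = (0.0103539/0.0111800 − 1)×1000 = (0.926109 − 1)×1000 = -73.891‰
δ_B = (0.0106942/0.0111800 − 1)×1000 = (0.956547 − 1)×1000 = -43.453‰
f_A = (δ_mix − δ_B)/(δ_A − δ_B) = (-48.15 − (-43.453))/(-73.891 − (-43.453))
f_A = -4.697 / -30.438 = 0.1543

0.154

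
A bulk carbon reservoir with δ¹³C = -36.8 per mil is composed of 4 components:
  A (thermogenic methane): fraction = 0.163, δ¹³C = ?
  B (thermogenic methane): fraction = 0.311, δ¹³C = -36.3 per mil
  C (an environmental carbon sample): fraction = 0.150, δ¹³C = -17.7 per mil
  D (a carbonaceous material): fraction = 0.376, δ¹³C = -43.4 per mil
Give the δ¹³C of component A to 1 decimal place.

Isotope mass balance: δ_bulk = Σ fᵢ·δᵢ.
-36.8 = 0.163×δ_A + 0.311×(-36.3) + 0.150×(-17.7) + 0.376×(-43.4)
0.163·δ_A = -36.8 − (-30.263) = -6.537
δ_A = -6.537 / 0.163 = -40.11 per mil

-40.1 per mil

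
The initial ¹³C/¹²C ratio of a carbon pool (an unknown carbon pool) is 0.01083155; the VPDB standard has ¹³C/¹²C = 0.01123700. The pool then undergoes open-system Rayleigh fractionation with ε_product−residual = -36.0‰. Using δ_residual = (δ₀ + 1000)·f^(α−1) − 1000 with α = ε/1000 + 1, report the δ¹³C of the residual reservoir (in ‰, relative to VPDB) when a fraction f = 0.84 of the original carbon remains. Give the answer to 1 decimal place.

δ₀ = (0.01083155/0.01123700 − 1)×1000 = (0.963918 − 1)×1000 = -36.082‰
α − 1 = ε/1000 = -0.0360
f^(α−1) = 0.84^(-0.0360) = 1.006296
δ_res = (-36.082 + 1000) × 1.006296 − 1000 = 969.988 − 1000 = -30.01‰

-30.0‰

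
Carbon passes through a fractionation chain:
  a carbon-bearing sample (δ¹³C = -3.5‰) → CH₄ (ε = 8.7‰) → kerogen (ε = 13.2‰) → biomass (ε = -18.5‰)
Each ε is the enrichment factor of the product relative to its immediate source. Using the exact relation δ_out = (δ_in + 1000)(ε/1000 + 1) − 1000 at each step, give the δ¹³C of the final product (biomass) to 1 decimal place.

step 1: δ = (-3.50 + 1000)·(8.7/1000 + 1) − 1000 = 5.17‰
step 2: δ = (5.17 + 1000)·(13.2/1000 + 1) − 1000 = 18.44‰
step 3: δ = (18.44 + 1000)·(-18.5/1000 + 1) − 1000 = -0.40‰

-0.4‰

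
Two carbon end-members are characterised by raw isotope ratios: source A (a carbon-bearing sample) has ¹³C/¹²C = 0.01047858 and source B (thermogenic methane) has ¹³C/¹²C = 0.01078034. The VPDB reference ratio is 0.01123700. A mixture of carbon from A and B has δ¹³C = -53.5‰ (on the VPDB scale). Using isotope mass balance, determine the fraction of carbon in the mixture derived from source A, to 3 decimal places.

δ_A = (0.01047858/0.01123700 − 1)×1000 = (0.932507 − 1)×1000 = -67.493‰
δ_B = (0.01078034/0.01123700 − 1)×1000 = (0.959361 − 1)×1000 = -40.639‰
f_A = (δ_mix − δ_B)/(δ_A − δ_B) = (-53.5 − (-40.639))/(-67.493 − (-40.639))
f_A = -12.861 / -26.854 = 0.4789

0.479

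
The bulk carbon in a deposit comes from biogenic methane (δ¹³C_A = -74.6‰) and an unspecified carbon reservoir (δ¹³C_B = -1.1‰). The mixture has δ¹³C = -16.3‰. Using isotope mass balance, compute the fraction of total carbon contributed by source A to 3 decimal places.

δ_mix = f_A·δ_A + (1 − f_A)·δ_B  ⇒  f_A = (δ_mix − δ_B)/(δ_A − δ_B)
f_A = (-16.3 − (-1.1)) / (-74.6 − (-1.1))
f_A = -15.2 / -73.5 = 0.2068

0.207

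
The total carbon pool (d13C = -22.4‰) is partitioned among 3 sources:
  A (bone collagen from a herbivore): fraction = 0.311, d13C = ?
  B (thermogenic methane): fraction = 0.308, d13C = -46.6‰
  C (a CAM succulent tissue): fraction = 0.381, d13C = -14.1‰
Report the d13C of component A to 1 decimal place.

Isotope mass balance: δ_bulk = Σ fᵢ·δᵢ.
-22.4 = 0.311×δ_A + 0.308×(-46.6) + 0.381×(-14.1)
0.311·δ_A = -22.4 − (-19.725) = -2.675
δ_A = -2.675 / 0.311 = -8.60‰

-8.6‰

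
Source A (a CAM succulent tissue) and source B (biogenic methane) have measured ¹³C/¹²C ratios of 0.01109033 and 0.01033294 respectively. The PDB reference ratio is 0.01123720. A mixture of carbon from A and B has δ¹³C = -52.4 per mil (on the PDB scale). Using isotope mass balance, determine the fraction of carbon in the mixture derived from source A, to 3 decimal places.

0.416

δ_A = (0.01109033/0.01123720 − 1)×1000 = (0.986930 − 1)×1000 = -13.070 per mil
δ_B = (0.01033294/0.01123720 − 1)×1000 = (0.919530 − 1)×1000 = -80.470 per mil
f_A = (δ_mix − δ_B)/(δ_A − δ_B) = (-52.4 − (-80.470))/(-13.070 − (-80.470))
f_A = 28.070 / 67.400 = 0.4165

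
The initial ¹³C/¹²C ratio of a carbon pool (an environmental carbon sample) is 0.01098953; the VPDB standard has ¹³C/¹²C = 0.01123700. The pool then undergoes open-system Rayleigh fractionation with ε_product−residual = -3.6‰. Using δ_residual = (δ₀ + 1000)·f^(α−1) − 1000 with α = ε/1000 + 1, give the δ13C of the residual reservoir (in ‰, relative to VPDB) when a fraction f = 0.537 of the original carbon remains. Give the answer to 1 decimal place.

-19.8‰

δ₀ = (0.01098953/0.01123700 − 1)×1000 = (0.977977 − 1)×1000 = -22.023‰
α − 1 = ε/1000 = -0.0036
f^(α−1) = 0.537^(-0.0036) = 1.002241
δ_res = (-22.023 + 1000) × 1.002241 − 1000 = 980.169 − 1000 = -19.83‰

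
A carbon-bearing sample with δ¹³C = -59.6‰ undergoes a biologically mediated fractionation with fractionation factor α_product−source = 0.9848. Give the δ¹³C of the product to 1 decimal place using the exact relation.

δ_product = (δ_source + 1000)·α − 1000
δ_product = (-59.6 + 1000) × 0.9848 − 1000
δ_product = 926.106 − 1000 = -73.89‰

-73.9‰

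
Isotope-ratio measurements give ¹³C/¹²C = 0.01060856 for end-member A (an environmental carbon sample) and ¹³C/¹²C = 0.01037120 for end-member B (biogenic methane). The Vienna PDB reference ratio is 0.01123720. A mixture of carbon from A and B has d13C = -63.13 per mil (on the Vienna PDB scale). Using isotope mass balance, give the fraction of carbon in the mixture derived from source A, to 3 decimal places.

0.660

δ_A = (0.01060856/0.01123720 − 1)×1000 = (0.944057 − 1)×1000 = -55.943 per mil
δ_B = (0.01037120/0.01123720 − 1)×1000 = (0.922935 − 1)×1000 = -77.065 per mil
f_A = (δ_mix − δ_B)/(δ_A − δ_B) = (-63.13 − (-77.065))/(-55.943 − (-77.065))
f_A = 13.935 / 21.123 = 0.6597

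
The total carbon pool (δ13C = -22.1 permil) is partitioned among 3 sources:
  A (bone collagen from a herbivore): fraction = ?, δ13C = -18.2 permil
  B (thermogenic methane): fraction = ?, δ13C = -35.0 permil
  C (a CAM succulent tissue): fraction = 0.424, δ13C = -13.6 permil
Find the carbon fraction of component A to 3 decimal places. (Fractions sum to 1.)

Let f_A and f_B be the unknown fractions; fractions sum to 1 so f_A + f_B = 0.576.
Mass balance: Σ fᵢ·δᵢ = δ_bulk ⇒ f_A·(-18.2) + f_B·(-35.0) = -22.1 − (-5.766) = -16.334
Substitute f_B = 0.576 − f_A:
f_A·(-18.2 − -35.0) = -16.334 − 0.576×(-35.0) = 3.826
f_A = 3.826 / 16.8 = 0.2278

0.228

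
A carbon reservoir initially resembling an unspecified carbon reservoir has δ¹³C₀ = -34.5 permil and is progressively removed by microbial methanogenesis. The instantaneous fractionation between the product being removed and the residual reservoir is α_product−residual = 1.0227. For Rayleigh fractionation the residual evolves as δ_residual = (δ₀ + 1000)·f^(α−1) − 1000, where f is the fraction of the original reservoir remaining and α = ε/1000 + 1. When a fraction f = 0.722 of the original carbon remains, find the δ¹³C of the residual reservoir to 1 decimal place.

-41.6 permil

Rayleigh residual: δ_res = (δ₀ + 1000)·f^(α−1) − 1000
α − 1 = 0.02270
f^(α−1) = 0.722^(0.02270) = 0.992633
δ_res = (-34.5 + 1000) × 0.992633 − 1000 = 958.387 − 1000 = -41.61 permil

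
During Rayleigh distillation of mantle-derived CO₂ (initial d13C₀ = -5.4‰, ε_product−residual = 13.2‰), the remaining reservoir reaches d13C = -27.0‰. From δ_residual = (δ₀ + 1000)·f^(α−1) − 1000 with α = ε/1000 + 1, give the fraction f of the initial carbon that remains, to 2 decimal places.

0.19

α − 1 = ε/1000 = 0.0132
(δ_res + 1000)/(δ₀ + 1000) = (-27.0 + 1000)/(-5.4 + 1000) = 973.0/994.6 = 0.978283
f = 0.978283^(1/0.0132) = exp(ln(0.978283)/0.0132) = exp(-0.02196/0.0132)
f = exp(-1.6634) = 0.1895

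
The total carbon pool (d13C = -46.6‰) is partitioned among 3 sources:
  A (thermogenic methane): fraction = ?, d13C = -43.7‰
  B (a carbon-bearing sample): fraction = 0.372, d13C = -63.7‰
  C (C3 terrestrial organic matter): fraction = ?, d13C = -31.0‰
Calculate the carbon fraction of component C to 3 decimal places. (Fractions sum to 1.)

0.357

Let f_C and f_A be the unknown fractions; fractions sum to 1 so f_C + f_A = 0.628.
Mass balance: Σ fᵢ·δᵢ = δ_bulk ⇒ f_C·(-31.0) + f_A·(-43.7) = -46.6 − (-23.696) = -22.904
Substitute f_A = 0.628 − f_C:
f_C·(-31.0 − -43.7) = -22.904 − 0.628×(-43.7) = 4.540
f_C = 4.540 / 12.7 = 0.3575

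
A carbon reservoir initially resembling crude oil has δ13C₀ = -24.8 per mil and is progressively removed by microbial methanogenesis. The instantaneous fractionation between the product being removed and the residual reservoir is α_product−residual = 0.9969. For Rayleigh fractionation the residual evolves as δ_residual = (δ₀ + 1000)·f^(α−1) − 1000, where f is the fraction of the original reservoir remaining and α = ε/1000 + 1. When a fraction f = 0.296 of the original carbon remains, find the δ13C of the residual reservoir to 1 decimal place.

-21.1 per mil

Rayleigh residual: δ_res = (δ₀ + 1000)·f^(α−1) − 1000
α − 1 = -0.00310
f^(α−1) = 0.296^(-0.00310) = 1.003781
δ_res = (-24.8 + 1000) × 1.003781 − 1000 = 978.887 − 1000 = -21.11 per mil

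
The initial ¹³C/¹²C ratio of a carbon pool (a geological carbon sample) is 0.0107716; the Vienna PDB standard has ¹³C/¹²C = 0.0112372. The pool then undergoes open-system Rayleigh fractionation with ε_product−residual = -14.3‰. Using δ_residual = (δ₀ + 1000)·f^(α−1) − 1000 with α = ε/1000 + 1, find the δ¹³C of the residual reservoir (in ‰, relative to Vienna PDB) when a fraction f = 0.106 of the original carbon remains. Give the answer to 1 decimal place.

-10.2‰

δ₀ = (0.0107716/0.0112372 − 1)×1000 = (0.958566 − 1)×1000 = -41.434‰
α − 1 = ε/1000 = -0.0143
f^(α−1) = 0.106^(-0.0143) = 1.032614
δ_res = (-41.434 + 1000) × 1.032614 − 1000 = 989.829 − 1000 = -10.17‰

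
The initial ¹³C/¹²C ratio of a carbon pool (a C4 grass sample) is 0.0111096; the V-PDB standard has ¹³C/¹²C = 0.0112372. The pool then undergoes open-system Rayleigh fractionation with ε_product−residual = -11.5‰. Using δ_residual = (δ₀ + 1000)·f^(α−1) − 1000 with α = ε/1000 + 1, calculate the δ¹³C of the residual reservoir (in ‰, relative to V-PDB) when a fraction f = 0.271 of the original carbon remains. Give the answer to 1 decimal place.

δ₀ = (0.0111096/0.0112372 − 1)×1000 = (0.988645 − 1)×1000 = -11.355‰
α − 1 = ε/1000 = -0.0115
f^(α−1) = 0.271^(-0.0115) = 1.015128
δ_res = (-11.355 + 1000) × 1.015128 − 1000 = 1003.601 − 1000 = 3.60‰

3.6‰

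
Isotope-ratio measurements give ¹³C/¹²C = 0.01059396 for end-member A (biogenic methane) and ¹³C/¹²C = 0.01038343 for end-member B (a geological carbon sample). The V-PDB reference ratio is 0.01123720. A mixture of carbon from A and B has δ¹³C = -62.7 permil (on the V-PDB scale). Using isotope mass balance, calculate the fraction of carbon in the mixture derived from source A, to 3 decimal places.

δ_A = (0.01059396/0.01123720 − 1)×1000 = (0.942758 − 1)×1000 = -57.242 permil
δ_B = (0.01038343/0.01123720 − 1)×1000 = (0.924023 − 1)×1000 = -75.977 permil
f_A = (δ_mix − δ_B)/(δ_A − δ_B) = (-62.7 − (-75.977))/(-57.242 − (-75.977))
f_A = 13.277 / 18.735 = 0.7087

0.709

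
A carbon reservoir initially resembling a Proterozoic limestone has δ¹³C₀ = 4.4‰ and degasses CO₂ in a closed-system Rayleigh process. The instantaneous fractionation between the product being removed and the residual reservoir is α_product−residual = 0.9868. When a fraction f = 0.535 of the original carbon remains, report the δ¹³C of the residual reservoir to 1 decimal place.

Rayleigh residual: δ_res = (δ₀ + 1000)·f^(α−1) − 1000
α − 1 = -0.01320
f^(α−1) = 0.535^(-0.01320) = 1.008291
δ_res = (4.4 + 1000) × 1.008291 − 1000 = 1012.727 − 1000 = 12.73‰

12.7‰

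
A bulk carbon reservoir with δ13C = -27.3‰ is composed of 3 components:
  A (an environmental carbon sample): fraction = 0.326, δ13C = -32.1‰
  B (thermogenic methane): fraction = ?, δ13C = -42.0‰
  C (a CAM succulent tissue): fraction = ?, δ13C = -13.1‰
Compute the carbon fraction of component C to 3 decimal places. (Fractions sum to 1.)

0.397

Let f_C and f_B be the unknown fractions; fractions sum to 1 so f_C + f_B = 0.674.
Mass balance: Σ fᵢ·δᵢ = δ_bulk ⇒ f_C·(-13.1) + f_B·(-42.0) = -27.3 − (-10.465) = -16.835
Substitute f_B = 0.674 − f_C:
f_C·(-13.1 − -42.0) = -16.835 − 0.674×(-42.0) = 11.473
f_C = 11.473 / 28.9 = 0.3970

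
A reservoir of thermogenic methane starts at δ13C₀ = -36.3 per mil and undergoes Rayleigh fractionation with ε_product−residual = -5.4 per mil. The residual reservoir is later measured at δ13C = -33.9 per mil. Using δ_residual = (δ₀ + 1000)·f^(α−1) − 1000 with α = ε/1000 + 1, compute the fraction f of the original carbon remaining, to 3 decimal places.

0.631

α − 1 = ε/1000 = -0.0054
(δ_res + 1000)/(δ₀ + 1000) = (-33.9 + 1000)/(-36.3 + 1000) = 966.1/963.7 = 1.002490
f = 1.002490^(1/-0.0054) = exp(ln(1.002490)/-0.0054) = exp(0.00249/-0.0054)
f = exp(-0.4606) = 0.6309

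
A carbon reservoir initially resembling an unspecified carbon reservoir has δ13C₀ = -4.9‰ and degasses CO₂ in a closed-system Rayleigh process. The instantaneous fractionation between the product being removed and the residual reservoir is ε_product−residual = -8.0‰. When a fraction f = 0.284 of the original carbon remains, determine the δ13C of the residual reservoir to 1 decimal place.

Rayleigh residual: δ_res = (δ₀ + 1000)·f^(α−1) − 1000
α = ε/1000 + 1 = 0.99200, so α − 1 = -0.00800
f^(α−1) = 0.284^(-0.00800) = 1.010121
δ_res = (-4.9 + 1000) × 1.010121 − 1000 = 1005.172 − 1000 = 5.17‰

5.2‰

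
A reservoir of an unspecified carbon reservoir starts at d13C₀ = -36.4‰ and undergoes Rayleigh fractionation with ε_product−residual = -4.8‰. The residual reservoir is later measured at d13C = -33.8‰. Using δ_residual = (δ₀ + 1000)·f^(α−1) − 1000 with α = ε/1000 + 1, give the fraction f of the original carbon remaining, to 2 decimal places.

α − 1 = ε/1000 = -0.0048
(δ_res + 1000)/(δ₀ + 1000) = (-33.8 + 1000)/(-36.4 + 1000) = 966.2/963.6 = 1.002698
f = 1.002698^(1/-0.0048) = exp(ln(1.002698)/-0.0048) = exp(0.00269/-0.0048)
f = exp(-0.5614) = 0.5704

0.57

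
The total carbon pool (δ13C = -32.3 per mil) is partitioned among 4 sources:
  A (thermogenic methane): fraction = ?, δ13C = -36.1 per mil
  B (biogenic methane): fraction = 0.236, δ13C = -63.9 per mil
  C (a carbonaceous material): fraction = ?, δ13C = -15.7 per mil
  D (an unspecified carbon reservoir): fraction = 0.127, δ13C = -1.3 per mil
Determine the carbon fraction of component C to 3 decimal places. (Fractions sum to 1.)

Let f_C and f_A be the unknown fractions; fractions sum to 1 so f_C + f_A = 0.637.
Mass balance: Σ fᵢ·δᵢ = δ_bulk ⇒ f_C·(-15.7) + f_A·(-36.1) = -32.3 − (-15.245) = -17.054
Substitute f_A = 0.637 − f_C:
f_C·(-15.7 − -36.1) = -17.054 − 0.637×(-36.1) = 5.941
f_C = 5.941 / 20.4 = 0.2912

0.291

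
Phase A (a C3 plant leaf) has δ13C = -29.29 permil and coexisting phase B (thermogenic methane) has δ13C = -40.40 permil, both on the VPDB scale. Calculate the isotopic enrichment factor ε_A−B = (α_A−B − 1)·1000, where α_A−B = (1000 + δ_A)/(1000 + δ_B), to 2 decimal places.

α_A−B = (1000 + -29.29) / (1000 + -40.40) = 970.71 / 959.60 = 1.011578
ε_A−B = (1.011578 − 1) × 1000 = 11.578 permil
(The approximation ε ≈ δ_A − δ_B would give 11.11 permil.)

11.58 permil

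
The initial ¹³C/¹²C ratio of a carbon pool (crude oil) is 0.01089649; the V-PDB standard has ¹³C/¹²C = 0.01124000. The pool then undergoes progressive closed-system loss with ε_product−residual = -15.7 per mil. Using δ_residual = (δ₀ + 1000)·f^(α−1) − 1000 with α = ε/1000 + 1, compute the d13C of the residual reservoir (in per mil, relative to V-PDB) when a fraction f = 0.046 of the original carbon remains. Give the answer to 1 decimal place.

17.5 per mil

δ₀ = (0.01089649/0.01124000 − 1)×1000 = (0.969439 − 1)×1000 = -30.561 per mil
α − 1 = ε/1000 = -0.0157
f^(α−1) = 0.046^(-0.0157) = 1.049530
δ_res = (-30.561 + 1000) × 1.049530 − 1000 = 1017.455 − 1000 = 17.45 per mil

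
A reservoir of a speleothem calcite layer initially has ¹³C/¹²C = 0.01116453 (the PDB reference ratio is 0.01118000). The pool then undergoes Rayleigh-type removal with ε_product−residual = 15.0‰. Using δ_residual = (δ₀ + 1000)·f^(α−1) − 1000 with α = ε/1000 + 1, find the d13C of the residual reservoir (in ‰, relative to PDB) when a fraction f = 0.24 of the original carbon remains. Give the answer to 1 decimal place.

-22.5‰

δ₀ = (0.01116453/0.01118000 − 1)×1000 = (0.998616 − 1)×1000 = -1.384‰
α − 1 = ε/1000 = 0.0150
f^(α−1) = 0.24^(0.0150) = 0.978821
δ_res = (-1.384 + 1000) × 0.978821 − 1000 = 977.466 − 1000 = -22.53‰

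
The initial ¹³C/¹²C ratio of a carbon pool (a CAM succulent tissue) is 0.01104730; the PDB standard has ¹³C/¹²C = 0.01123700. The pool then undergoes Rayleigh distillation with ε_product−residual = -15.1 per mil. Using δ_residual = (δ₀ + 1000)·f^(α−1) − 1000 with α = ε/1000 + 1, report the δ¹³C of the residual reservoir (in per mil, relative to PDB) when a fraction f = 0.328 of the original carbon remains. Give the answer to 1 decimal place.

-0.2 per mil

δ₀ = (0.01104730/0.01123700 − 1)×1000 = (0.983118 − 1)×1000 = -16.882 per mil
α − 1 = ε/1000 = -0.0151
f^(α−1) = 0.328^(-0.0151) = 1.016975
δ_res = (-16.882 + 1000) × 1.016975 − 1000 = 999.807 − 1000 = -0.19 per mil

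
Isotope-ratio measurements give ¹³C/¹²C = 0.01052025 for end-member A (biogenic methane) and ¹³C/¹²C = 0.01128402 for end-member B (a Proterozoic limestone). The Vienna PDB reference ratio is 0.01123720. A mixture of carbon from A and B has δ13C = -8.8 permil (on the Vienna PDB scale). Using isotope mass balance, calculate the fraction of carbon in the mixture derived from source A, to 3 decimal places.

0.191

δ_A = (0.01052025/0.01123720 − 1)×1000 = (0.936199 − 1)×1000 = -63.801 permil
δ_B = (0.01128402/0.01123720 − 1)×1000 = (1.004167 − 1)×1000 = 4.167 permil
f_A = (δ_mix − δ_B)/(δ_A − δ_B) = (-8.8 − (4.167))/(-63.801 − (4.167))
f_A = -12.967 / -67.968 = 0.1908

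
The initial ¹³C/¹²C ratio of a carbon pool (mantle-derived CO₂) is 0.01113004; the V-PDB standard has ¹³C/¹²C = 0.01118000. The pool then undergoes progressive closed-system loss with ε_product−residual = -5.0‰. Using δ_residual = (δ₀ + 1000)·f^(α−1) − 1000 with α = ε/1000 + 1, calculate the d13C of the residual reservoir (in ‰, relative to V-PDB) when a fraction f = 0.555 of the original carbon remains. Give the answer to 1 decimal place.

-1.5‰

δ₀ = (0.01113004/0.01118000 − 1)×1000 = (0.995531 − 1)×1000 = -4.469‰
α − 1 = ε/1000 = -0.0050
f^(α−1) = 0.555^(-0.0050) = 1.002948
δ_res = (-4.469 + 1000) × 1.002948 − 1000 = 998.466 − 1000 = -1.53‰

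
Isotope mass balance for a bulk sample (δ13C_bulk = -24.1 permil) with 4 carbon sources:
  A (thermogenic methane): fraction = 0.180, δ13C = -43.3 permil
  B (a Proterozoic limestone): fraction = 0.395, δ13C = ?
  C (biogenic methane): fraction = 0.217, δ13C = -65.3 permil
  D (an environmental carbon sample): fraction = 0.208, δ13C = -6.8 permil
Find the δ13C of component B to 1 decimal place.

-1.8 permil

Isotope mass balance: δ_bulk = Σ fᵢ·δᵢ.
-24.1 = 0.180×(-43.3) + 0.395×δ_B + 0.217×(-65.3) + 0.208×(-6.8)
0.395·δ_B = -24.1 − (-23.378) = -0.722
δ_B = -0.722 / 0.395 = -1.83 permil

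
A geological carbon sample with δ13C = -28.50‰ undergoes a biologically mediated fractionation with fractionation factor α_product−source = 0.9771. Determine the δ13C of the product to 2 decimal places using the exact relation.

δ_product = (δ_source + 1000)·α − 1000
δ_product = (-28.50 + 1000) × 0.9771 − 1000
δ_product = 949.253 − 1000 = -50.747‰

-50.75‰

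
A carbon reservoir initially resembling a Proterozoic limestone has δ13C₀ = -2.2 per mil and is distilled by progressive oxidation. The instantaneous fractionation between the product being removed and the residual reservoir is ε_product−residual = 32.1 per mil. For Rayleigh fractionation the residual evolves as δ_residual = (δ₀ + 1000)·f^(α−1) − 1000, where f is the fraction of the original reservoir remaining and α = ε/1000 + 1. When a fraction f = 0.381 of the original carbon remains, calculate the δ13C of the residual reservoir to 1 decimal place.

Rayleigh residual: δ_res = (δ₀ + 1000)·f^(α−1) − 1000
α = ε/1000 + 1 = 1.03210, so α − 1 = 0.03210
f^(α−1) = 0.381^(0.03210) = 0.969500
δ_res = (-2.2 + 1000) × 0.969500 − 1000 = 967.367 − 1000 = -32.63 per mil

-32.6 per mil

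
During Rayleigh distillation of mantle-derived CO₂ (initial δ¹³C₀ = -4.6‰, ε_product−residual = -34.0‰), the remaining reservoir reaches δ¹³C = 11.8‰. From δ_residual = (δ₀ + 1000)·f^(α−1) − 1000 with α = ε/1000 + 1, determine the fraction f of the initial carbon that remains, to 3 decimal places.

0.618

α − 1 = ε/1000 = -0.0340
(δ_res + 1000)/(δ₀ + 1000) = (11.8 + 1000)/(-4.6 + 1000) = 1011.8/995.4 = 1.016476
f = 1.016476^(1/-0.0340) = exp(ln(1.016476)/-0.0340) = exp(0.01634/-0.0340)
f = exp(-0.4806) = 0.6184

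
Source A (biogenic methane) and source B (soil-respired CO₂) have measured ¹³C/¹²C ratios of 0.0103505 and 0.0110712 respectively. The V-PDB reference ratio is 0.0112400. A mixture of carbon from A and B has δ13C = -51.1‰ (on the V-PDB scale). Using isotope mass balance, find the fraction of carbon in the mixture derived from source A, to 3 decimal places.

δ_A = (0.0103505/0.0112400 − 1)×1000 = (0.920863 − 1)×1000 = -79.137‰
δ_B = (0.0110712/0.0112400 − 1)×1000 = (0.984982 − 1)×1000 = -15.018‰
f_A = (δ_mix − δ_B)/(δ_A − δ_B) = (-51.1 − (-15.018))/(-79.137 − (-15.018))
f_A = -36.082 / -64.119 = 0.5627

0.563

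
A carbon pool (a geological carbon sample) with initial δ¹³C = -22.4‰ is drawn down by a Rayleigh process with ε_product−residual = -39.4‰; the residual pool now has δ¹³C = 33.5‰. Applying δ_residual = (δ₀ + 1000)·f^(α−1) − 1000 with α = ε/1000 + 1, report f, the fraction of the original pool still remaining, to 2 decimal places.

0.24

α − 1 = ε/1000 = -0.0394
(δ_res + 1000)/(δ₀ + 1000) = (33.5 + 1000)/(-22.4 + 1000) = 1033.5/977.6 = 1.057181
f = 1.057181^(1/-0.0394) = exp(ln(1.057181)/-0.0394) = exp(0.05561/-0.0394)
f = exp(-1.4113) = 0.2438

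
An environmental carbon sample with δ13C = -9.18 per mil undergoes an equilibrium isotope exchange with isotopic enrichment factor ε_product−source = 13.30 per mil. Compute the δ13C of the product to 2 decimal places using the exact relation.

Exactly, δ_product = (δ_source + 1000)·(ε/1000 + 1) − 1000.
δ_product = (-9.18 + 1000) × (13.30/1000 + 1) − 1000
δ_product = 3.998 per mil

4.00 per mil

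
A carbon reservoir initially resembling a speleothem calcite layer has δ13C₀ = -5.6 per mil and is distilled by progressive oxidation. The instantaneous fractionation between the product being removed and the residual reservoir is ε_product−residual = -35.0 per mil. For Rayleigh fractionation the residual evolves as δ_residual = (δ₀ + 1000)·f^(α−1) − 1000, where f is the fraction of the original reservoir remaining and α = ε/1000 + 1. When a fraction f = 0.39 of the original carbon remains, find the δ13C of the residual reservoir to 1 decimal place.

27.7 per mil

Rayleigh residual: δ_res = (δ₀ + 1000)·f^(α−1) − 1000
α = ε/1000 + 1 = 0.96500, so α − 1 = -0.03500
f^(α−1) = 0.39^(-0.03500) = 1.033505
δ_res = (-5.6 + 1000) × 1.033505 − 1000 = 1027.718 − 1000 = 27.72 per mil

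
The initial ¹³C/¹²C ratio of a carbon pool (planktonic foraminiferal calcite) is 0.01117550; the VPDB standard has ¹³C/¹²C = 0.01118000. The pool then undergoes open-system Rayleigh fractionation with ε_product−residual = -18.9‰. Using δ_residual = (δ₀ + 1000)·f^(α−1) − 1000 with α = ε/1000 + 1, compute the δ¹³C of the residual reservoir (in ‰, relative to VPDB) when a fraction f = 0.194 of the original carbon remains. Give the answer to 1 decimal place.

δ₀ = (0.01117550/0.01118000 − 1)×1000 = (0.999597 − 1)×1000 = -0.403‰
α − 1 = ε/1000 = -0.0189
f^(α−1) = 0.194^(-0.0189) = 1.031479
δ_res = (-0.403 + 1000) × 1.031479 − 1000 = 1031.064 − 1000 = 31.06‰

31.1‰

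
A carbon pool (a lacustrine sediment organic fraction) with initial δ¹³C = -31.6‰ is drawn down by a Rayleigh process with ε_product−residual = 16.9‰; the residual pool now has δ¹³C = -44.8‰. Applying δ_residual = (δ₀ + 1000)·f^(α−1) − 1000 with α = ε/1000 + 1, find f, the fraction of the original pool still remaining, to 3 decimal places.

0.444

α − 1 = ε/1000 = 0.0169
(δ_res + 1000)/(δ₀ + 1000) = (-44.8 + 1000)/(-31.6 + 1000) = 955.2/968.4 = 0.986369
f = 0.986369^(1/0.0169) = exp(ln(0.986369)/0.0169) = exp(-0.01372/0.0169)
f = exp(-0.8121) = 0.4439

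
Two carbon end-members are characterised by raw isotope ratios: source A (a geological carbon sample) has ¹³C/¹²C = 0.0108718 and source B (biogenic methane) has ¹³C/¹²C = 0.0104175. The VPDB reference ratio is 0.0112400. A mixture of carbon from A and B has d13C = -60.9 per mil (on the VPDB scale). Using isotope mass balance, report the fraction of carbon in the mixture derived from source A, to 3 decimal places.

0.304

δ_A = (0.0108718/0.0112400 − 1)×1000 = (0.967242 − 1)×1000 = -32.758 per mil
δ_B = (0.0104175/0.0112400 − 1)×1000 = (0.926824 − 1)×1000 = -73.176 per mil
f_A = (δ_mix − δ_B)/(δ_A − δ_B) = (-60.9 − (-73.176))/(-32.758 − (-73.176))
f_A = 12.276 / 40.418 = 0.3037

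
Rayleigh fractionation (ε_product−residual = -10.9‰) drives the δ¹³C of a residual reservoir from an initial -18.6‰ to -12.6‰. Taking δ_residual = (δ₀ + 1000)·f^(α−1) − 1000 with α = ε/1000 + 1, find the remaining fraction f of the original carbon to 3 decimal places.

0.572

α − 1 = ε/1000 = -0.0109
(δ_res + 1000)/(δ₀ + 1000) = (-12.6 + 1000)/(-18.6 + 1000) = 987.4/981.4 = 1.006114
f = 1.006114^(1/-0.0109) = exp(ln(1.006114)/-0.0109) = exp(0.00610/-0.0109)
f = exp(-0.5592) = 0.5717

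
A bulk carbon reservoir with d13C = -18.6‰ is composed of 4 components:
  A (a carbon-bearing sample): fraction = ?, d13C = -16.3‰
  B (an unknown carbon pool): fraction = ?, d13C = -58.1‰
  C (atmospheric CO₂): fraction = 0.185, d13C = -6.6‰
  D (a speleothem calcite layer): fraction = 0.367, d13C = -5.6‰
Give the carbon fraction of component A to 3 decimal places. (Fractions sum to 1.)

Let f_A and f_B be the unknown fractions; fractions sum to 1 so f_A + f_B = 0.448.
Mass balance: Σ fᵢ·δᵢ = δ_bulk ⇒ f_A·(-16.3) + f_B·(-58.1) = -18.6 − (-3.276) = -15.324
Substitute f_B = 0.448 − f_A:
f_A·(-16.3 − -58.1) = -15.324 − 0.448×(-58.1) = 10.705
f_A = 10.705 / 41.8 = 0.2561

0.256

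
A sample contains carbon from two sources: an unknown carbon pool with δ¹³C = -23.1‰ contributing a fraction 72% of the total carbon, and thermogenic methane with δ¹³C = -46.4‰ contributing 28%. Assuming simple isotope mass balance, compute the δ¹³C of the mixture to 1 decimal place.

δ_mix = f_A·δ_A + f_B·δ_B
δ_mix = 0.72 × (-23.1) + 0.28 × (-46.4)
δ_mix = -16.63 + -12.99 = -29.62‰

-29.6‰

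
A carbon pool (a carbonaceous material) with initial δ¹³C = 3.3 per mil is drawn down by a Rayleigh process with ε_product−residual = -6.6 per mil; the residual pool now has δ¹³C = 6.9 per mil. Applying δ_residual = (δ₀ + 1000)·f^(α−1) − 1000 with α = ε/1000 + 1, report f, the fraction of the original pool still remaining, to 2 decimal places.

α − 1 = ε/1000 = -0.0066
(δ_res + 1000)/(δ₀ + 1000) = (6.9 + 1000)/(3.3 + 1000) = 1006.9/1003.3 = 1.003588
f = 1.003588^(1/-0.0066) = exp(ln(1.003588)/-0.0066) = exp(0.00358/-0.0066)
f = exp(-0.5427) = 0.5812

0.58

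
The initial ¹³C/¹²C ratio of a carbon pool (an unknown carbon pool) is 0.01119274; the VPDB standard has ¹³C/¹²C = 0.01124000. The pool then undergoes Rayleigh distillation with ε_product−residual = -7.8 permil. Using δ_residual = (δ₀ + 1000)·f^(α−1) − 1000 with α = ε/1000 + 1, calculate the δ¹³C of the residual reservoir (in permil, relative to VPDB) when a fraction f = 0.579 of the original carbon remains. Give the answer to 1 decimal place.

δ₀ = (0.01119274/0.01124000 − 1)×1000 = (0.995795 − 1)×1000 = -4.205 permil
α − 1 = ε/1000 = -0.0078
f^(α−1) = 0.579^(-0.0078) = 1.004271
δ_res = (-4.205 + 1000) × 1.004271 − 1000 = 1000.049 − 1000 = 0.05 permil

0.0 permil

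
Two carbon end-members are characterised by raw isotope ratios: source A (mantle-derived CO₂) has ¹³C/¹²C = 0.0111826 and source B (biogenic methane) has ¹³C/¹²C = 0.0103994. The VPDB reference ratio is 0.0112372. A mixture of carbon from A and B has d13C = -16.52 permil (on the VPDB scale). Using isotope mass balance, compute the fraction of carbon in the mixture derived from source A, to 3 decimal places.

0.833

δ_A = (0.0111826/0.0112372 − 1)×1000 = (0.995141 − 1)×1000 = -4.859 permil
δ_B = (0.0103994/0.0112372 − 1)×1000 = (0.925444 − 1)×1000 = -74.556 permil
f_A = (δ_mix − δ_B)/(δ_A − δ_B) = (-16.52 − (-74.556))/(-4.859 − (-74.556))
f_A = 58.036 / 69.697 = 0.8327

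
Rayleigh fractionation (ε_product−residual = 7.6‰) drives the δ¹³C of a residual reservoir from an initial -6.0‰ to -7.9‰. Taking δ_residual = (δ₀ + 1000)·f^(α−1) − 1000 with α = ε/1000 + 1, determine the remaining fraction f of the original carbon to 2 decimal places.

0.78

α − 1 = ε/1000 = 0.0076
(δ_res + 1000)/(δ₀ + 1000) = (-7.9 + 1000)/(-6.0 + 1000) = 992.1/994.0 = 0.998089
f = 0.998089^(1/0.0076) = exp(ln(0.998089)/0.0076) = exp(-0.00191/0.0076)
f = exp(-0.2517) = 0.7774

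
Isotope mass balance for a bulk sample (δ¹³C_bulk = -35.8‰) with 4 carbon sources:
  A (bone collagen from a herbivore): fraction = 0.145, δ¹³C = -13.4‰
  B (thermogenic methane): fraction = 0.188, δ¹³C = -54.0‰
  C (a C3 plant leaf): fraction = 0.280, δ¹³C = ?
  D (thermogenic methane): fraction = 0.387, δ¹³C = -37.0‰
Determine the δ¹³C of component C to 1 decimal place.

Isotope mass balance: δ_bulk = Σ fᵢ·δᵢ.
-35.8 = 0.145×(-13.4) + 0.188×(-54.0) + 0.280×δ_C + 0.387×(-37.0)
0.280·δ_C = -35.8 − (-26.414) = -9.386
δ_C = -9.386 / 0.280 = -33.52‰

-33.5‰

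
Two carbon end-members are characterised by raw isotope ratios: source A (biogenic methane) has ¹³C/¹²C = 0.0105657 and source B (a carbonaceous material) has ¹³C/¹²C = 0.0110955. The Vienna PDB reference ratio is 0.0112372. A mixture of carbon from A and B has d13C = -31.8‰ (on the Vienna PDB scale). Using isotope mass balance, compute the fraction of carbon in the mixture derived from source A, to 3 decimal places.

0.407

δ_A = (0.0105657/0.0112372 − 1)×1000 = (0.940243 − 1)×1000 = -59.757‰
δ_B = (0.0110955/0.0112372 − 1)×1000 = (0.987390 − 1)×1000 = -12.610‰
f_A = (δ_mix − δ_B)/(δ_A − δ_B) = (-31.8 − (-12.610))/(-59.757 − (-12.610))
f_A = -19.190 / -47.147 = 0.4070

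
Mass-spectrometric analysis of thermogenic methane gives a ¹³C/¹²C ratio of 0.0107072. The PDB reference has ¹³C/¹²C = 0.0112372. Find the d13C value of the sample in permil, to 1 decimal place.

-47.2 permil

d13C = (R_sample / R_standard − 1) × 1000
R_sample / R_standard = 0.0107072 / 0.0112372 = 0.952835
d13C = (0.952835 − 1) × 1000 = -47.16 permil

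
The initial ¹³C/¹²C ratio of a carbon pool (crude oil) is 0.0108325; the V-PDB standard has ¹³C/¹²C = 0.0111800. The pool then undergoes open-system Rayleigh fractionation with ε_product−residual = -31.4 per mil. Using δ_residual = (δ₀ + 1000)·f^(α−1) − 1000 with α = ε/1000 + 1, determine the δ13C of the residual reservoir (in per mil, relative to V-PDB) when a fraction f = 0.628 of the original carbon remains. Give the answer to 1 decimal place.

δ₀ = (0.0108325/0.0111800 − 1)×1000 = (0.968918 − 1)×1000 = -31.082 per mil
α − 1 = ε/1000 = -0.0314
f^(α−1) = 0.628^(-0.0314) = 1.014715
δ_res = (-31.082 + 1000) × 1.014715 − 1000 = 983.175 − 1000 = -16.82 per mil

-16.8 per mil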